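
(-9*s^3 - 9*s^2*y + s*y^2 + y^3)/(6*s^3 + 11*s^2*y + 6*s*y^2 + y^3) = (-3*s + y)/(2*s + y)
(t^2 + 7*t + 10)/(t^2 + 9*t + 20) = (t + 2)/(t + 4)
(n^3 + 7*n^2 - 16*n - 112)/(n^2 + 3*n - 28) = n + 4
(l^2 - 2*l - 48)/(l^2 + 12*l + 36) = (l - 8)/(l + 6)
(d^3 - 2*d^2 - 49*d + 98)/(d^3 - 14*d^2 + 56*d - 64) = (d^2 - 49)/(d^2 - 12*d + 32)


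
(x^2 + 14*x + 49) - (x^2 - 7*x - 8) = 21*x + 57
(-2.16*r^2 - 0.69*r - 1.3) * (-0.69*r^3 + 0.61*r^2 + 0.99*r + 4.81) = 1.4904*r^5 - 0.8415*r^4 - 1.6623*r^3 - 11.8657*r^2 - 4.6059*r - 6.253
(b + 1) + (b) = 2*b + 1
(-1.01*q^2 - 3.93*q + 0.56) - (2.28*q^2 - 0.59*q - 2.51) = -3.29*q^2 - 3.34*q + 3.07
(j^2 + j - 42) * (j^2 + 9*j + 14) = j^4 + 10*j^3 - 19*j^2 - 364*j - 588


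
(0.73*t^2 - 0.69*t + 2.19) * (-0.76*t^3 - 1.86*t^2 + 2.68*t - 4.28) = -0.5548*t^5 - 0.8334*t^4 + 1.5754*t^3 - 9.047*t^2 + 8.8224*t - 9.3732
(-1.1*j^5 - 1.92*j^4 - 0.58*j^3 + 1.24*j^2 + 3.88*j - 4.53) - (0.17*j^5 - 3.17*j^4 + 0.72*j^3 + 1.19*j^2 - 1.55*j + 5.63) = -1.27*j^5 + 1.25*j^4 - 1.3*j^3 + 0.05*j^2 + 5.43*j - 10.16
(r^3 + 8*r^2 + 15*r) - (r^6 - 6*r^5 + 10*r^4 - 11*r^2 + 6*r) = -r^6 + 6*r^5 - 10*r^4 + r^3 + 19*r^2 + 9*r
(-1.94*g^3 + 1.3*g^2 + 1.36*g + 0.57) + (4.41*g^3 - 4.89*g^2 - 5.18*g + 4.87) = 2.47*g^3 - 3.59*g^2 - 3.82*g + 5.44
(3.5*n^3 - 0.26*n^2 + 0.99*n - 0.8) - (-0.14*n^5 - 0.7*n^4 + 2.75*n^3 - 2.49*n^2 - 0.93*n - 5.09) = 0.14*n^5 + 0.7*n^4 + 0.75*n^3 + 2.23*n^2 + 1.92*n + 4.29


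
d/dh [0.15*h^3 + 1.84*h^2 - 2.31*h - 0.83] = 0.45*h^2 + 3.68*h - 2.31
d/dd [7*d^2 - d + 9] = 14*d - 1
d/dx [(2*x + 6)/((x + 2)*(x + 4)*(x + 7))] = 4*(-x^3 - 11*x^2 - 39*x - 47)/(x^6 + 26*x^5 + 269*x^4 + 1412*x^3 + 3956*x^2 + 5600*x + 3136)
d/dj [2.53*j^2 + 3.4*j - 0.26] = 5.06*j + 3.4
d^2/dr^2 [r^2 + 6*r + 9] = 2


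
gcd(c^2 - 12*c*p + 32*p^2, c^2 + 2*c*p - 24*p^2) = -c + 4*p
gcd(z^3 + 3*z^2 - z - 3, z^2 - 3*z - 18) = z + 3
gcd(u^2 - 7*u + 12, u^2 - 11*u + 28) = u - 4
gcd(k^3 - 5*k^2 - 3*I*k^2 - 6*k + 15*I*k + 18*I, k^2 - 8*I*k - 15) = k - 3*I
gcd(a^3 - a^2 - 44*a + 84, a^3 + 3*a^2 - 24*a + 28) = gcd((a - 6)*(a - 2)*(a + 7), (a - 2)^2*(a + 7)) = a^2 + 5*a - 14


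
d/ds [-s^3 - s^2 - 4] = s*(-3*s - 2)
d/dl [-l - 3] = -1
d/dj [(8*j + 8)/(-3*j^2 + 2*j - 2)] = 8*(3*j^2 + 6*j - 4)/(9*j^4 - 12*j^3 + 16*j^2 - 8*j + 4)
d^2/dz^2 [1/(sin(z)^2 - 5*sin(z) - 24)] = (-4*sin(z)^4 + 15*sin(z)^3 - 115*sin(z)^2 + 90*sin(z) + 98)/((sin(z) - 8)^3*(sin(z) + 3)^3)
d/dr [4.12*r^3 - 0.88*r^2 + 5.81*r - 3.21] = 12.36*r^2 - 1.76*r + 5.81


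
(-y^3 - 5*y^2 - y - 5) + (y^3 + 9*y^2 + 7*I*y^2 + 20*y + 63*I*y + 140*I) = 4*y^2 + 7*I*y^2 + 19*y + 63*I*y - 5 + 140*I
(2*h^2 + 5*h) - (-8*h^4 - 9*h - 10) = 8*h^4 + 2*h^2 + 14*h + 10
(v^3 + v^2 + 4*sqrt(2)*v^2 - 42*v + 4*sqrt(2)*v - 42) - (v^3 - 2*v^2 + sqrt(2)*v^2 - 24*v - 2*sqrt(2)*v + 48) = 3*v^2 + 3*sqrt(2)*v^2 - 18*v + 6*sqrt(2)*v - 90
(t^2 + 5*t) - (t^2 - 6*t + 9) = 11*t - 9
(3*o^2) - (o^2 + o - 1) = 2*o^2 - o + 1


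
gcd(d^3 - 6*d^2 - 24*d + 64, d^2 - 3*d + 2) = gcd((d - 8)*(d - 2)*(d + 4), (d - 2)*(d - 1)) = d - 2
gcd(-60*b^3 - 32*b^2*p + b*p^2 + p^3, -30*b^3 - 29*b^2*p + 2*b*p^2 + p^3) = 1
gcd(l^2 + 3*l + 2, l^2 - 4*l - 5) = l + 1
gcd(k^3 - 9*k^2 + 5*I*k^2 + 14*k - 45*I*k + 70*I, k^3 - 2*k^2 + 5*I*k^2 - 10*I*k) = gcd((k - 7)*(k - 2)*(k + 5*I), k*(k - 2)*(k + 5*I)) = k^2 + k*(-2 + 5*I) - 10*I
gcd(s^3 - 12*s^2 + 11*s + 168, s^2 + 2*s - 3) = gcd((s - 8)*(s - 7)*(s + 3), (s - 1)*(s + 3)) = s + 3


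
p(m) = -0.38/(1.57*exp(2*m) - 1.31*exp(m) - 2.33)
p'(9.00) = 0.00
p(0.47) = 0.93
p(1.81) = -0.01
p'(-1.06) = -0.00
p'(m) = -0.38*(-3.14*exp(2*m) + 1.31*exp(m))/(1.57*exp(2*m) - 1.31*exp(m) - 2.33)^2 = (1.1932*exp(m) - 0.4978)*exp(m)/(-1.57*exp(2*m) + 1.31*exp(m) + 2.33)^2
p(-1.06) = 0.15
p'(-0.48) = 0.02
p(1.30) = -0.03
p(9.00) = 0.00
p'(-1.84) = -0.01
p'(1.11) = 0.14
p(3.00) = 0.00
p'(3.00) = 0.00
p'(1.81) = 0.02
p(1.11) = -0.05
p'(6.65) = 0.00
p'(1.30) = 0.07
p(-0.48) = 0.15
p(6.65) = -0.00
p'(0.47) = 13.64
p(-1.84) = 0.15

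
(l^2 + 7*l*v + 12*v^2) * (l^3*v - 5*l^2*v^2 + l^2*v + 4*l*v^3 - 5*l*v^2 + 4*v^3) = l^5*v + 2*l^4*v^2 + l^4*v - 19*l^3*v^3 + 2*l^3*v^2 - 32*l^2*v^4 - 19*l^2*v^3 + 48*l*v^5 - 32*l*v^4 + 48*v^5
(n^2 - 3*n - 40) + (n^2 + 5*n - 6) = 2*n^2 + 2*n - 46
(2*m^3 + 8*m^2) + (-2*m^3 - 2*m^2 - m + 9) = 6*m^2 - m + 9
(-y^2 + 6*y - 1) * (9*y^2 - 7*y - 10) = -9*y^4 + 61*y^3 - 41*y^2 - 53*y + 10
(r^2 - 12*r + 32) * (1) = r^2 - 12*r + 32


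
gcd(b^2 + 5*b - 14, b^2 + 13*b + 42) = b + 7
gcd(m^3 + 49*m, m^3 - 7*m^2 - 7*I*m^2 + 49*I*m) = m^2 - 7*I*m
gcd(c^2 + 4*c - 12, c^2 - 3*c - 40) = 1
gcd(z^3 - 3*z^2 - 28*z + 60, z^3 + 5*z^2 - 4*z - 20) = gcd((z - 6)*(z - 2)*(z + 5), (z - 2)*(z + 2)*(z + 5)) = z^2 + 3*z - 10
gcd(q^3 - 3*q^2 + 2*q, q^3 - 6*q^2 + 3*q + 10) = q - 2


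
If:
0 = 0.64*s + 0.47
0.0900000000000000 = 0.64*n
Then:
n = 0.14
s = -0.73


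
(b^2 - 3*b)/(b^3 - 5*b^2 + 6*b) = 1/(b - 2)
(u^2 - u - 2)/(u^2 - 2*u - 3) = (u - 2)/(u - 3)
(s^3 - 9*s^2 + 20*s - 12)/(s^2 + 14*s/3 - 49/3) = 3*(s^3 - 9*s^2 + 20*s - 12)/(3*s^2 + 14*s - 49)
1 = 1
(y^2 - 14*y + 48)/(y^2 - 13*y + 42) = (y - 8)/(y - 7)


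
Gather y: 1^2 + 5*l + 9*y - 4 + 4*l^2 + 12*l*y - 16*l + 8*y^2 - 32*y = 4*l^2 - 11*l + 8*y^2 + y*(12*l - 23) - 3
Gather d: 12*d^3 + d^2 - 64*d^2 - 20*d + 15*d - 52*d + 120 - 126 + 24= 12*d^3 - 63*d^2 - 57*d + 18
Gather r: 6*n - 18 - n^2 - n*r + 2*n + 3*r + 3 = -n^2 + 8*n + r*(3 - n) - 15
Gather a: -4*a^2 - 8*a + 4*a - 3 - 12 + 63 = -4*a^2 - 4*a + 48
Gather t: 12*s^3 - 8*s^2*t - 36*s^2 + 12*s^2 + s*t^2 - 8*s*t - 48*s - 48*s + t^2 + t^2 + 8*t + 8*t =12*s^3 - 24*s^2 - 96*s + t^2*(s + 2) + t*(-8*s^2 - 8*s + 16)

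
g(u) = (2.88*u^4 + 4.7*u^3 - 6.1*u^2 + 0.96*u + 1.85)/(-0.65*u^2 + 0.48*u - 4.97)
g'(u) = (1.3*u - 0.48)*(2.88*u^4 + 4.7*u^3 - 6.1*u^2 + 0.96*u + 1.85)/(-0.65*u^2 + 0.48*u - 4.97)^2 + (11.52*u^3 + 14.1*u^2 - 12.2*u + 0.96)/(-0.65*u^2 + 0.48*u - 4.97)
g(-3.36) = -8.52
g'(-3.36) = 13.98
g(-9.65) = -287.68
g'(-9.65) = 73.77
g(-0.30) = -0.18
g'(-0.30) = -1.11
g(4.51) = -93.89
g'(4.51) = -48.92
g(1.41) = -2.80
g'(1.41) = -7.21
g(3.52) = -50.89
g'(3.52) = -37.65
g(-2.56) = -0.41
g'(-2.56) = 6.42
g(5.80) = -165.41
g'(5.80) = -61.72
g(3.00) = -33.05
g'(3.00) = -30.84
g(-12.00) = -486.05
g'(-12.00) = 95.02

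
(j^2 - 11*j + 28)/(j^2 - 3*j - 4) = (j - 7)/(j + 1)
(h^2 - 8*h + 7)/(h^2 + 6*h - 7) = (h - 7)/(h + 7)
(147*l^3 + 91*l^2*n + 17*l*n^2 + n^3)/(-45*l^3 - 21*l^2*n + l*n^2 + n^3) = (-49*l^2 - 14*l*n - n^2)/(15*l^2 + 2*l*n - n^2)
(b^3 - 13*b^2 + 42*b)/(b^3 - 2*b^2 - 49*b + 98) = b*(b - 6)/(b^2 + 5*b - 14)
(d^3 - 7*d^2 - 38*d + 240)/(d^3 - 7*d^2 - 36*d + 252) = (d^2 - 13*d + 40)/(d^2 - 13*d + 42)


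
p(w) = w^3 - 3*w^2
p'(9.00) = 189.00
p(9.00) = 486.00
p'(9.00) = 189.00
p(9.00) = 486.00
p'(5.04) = 45.96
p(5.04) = 51.82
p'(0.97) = -3.00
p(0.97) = -1.91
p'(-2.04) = 24.72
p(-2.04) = -20.97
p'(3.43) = 14.71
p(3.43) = 5.06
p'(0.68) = -2.69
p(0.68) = -1.07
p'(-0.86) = 7.38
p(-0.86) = -2.85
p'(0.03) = -0.18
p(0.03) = -0.00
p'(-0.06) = 0.37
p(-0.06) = -0.01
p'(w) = 3*w^2 - 6*w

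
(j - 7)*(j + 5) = j^2 - 2*j - 35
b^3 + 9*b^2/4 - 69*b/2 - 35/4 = (b - 5)*(b + 1/4)*(b + 7)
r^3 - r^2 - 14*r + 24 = (r - 3)*(r - 2)*(r + 4)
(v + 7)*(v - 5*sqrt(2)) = v^2 - 5*sqrt(2)*v + 7*v - 35*sqrt(2)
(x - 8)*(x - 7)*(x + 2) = x^3 - 13*x^2 + 26*x + 112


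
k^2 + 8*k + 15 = (k + 3)*(k + 5)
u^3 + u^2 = u^2*(u + 1)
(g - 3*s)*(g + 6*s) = g^2 + 3*g*s - 18*s^2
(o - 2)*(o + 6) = o^2 + 4*o - 12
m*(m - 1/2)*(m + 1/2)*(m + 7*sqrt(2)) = m^4 + 7*sqrt(2)*m^3 - m^2/4 - 7*sqrt(2)*m/4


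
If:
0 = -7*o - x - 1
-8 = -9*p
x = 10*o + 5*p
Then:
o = -49/153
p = 8/9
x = 190/153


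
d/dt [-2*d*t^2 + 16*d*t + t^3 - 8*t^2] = -4*d*t + 16*d + 3*t^2 - 16*t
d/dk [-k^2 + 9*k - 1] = 9 - 2*k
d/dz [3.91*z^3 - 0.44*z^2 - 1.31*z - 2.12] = 11.73*z^2 - 0.88*z - 1.31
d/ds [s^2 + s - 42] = 2*s + 1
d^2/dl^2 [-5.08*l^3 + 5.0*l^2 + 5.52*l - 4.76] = 10.0 - 30.48*l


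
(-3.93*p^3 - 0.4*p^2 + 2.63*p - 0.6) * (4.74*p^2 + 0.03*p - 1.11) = -18.6282*p^5 - 2.0139*p^4 + 16.8165*p^3 - 2.3211*p^2 - 2.9373*p + 0.666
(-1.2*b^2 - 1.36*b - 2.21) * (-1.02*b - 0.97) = 1.224*b^3 + 2.5512*b^2 + 3.5734*b + 2.1437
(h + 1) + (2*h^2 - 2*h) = 2*h^2 - h + 1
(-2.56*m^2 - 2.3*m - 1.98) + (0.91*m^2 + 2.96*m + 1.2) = -1.65*m^2 + 0.66*m - 0.78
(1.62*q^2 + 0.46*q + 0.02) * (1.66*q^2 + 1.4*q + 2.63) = 2.6892*q^4 + 3.0316*q^3 + 4.9378*q^2 + 1.2378*q + 0.0526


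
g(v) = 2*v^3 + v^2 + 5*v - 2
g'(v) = 6*v^2 + 2*v + 5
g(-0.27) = -3.32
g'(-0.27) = 4.90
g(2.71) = 58.70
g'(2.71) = 54.48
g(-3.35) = -82.72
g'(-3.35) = 65.64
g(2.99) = 75.35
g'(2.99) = 64.62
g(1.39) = 12.25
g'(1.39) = 19.37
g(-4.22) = -155.59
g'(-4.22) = 103.41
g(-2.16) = -28.29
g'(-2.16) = 28.67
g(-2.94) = -58.88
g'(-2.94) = 50.98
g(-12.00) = -3374.00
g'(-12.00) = 845.00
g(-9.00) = -1424.00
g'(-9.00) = 473.00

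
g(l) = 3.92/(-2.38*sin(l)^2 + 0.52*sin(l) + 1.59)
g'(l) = 3.92*(4.76*sin(l)*cos(l) - 0.52*cos(l))/(-2.38*sin(l)^2 + 0.52*sin(l) + 1.59)^2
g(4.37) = -3.88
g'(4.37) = 6.44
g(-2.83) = 3.25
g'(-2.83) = 5.07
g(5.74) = 5.72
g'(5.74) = -21.29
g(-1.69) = -3.08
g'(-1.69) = 1.51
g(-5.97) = 2.57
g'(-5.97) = 1.52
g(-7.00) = 17.73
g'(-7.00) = -220.52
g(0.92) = 7.88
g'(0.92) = 31.38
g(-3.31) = 2.43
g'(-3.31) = -0.41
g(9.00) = 2.80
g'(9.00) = -2.63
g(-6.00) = 2.53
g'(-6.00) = 1.27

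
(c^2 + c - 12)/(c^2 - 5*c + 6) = (c + 4)/(c - 2)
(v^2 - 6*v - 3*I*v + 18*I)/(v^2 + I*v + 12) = (v - 6)/(v + 4*I)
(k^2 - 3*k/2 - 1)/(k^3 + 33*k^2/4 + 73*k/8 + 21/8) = 4*(k - 2)/(4*k^2 + 31*k + 21)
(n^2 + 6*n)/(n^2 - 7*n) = (n + 6)/(n - 7)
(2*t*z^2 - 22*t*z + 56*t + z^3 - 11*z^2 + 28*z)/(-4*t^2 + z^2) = (z^2 - 11*z + 28)/(-2*t + z)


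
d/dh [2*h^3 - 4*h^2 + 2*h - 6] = 6*h^2 - 8*h + 2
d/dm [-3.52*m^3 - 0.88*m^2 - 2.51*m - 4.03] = -10.56*m^2 - 1.76*m - 2.51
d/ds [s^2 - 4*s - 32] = 2*s - 4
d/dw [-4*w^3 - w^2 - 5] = 2*w*(-6*w - 1)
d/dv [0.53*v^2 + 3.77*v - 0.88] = 1.06*v + 3.77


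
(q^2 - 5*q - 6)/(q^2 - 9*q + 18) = (q + 1)/(q - 3)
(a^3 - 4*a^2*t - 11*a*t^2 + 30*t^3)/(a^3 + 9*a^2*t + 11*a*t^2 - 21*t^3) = (-a^2 + 7*a*t - 10*t^2)/(-a^2 - 6*a*t + 7*t^2)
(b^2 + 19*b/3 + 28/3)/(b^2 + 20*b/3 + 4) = (3*b^2 + 19*b + 28)/(3*b^2 + 20*b + 12)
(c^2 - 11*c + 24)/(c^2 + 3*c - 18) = (c - 8)/(c + 6)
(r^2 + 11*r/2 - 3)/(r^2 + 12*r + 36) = (r - 1/2)/(r + 6)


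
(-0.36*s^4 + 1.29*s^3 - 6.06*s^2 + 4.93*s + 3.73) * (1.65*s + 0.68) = -0.594*s^5 + 1.8837*s^4 - 9.1218*s^3 + 4.0137*s^2 + 9.5069*s + 2.5364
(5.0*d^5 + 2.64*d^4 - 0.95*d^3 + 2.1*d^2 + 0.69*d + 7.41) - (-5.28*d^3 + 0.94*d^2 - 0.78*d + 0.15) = 5.0*d^5 + 2.64*d^4 + 4.33*d^3 + 1.16*d^2 + 1.47*d + 7.26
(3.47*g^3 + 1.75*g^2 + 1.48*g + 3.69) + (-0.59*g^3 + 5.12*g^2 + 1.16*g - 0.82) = 2.88*g^3 + 6.87*g^2 + 2.64*g + 2.87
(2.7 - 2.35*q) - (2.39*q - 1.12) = 3.82 - 4.74*q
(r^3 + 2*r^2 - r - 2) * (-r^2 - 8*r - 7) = -r^5 - 10*r^4 - 22*r^3 - 4*r^2 + 23*r + 14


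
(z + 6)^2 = z^2 + 12*z + 36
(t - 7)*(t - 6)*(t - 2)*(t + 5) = t^4 - 10*t^3 - 7*t^2 + 256*t - 420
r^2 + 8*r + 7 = (r + 1)*(r + 7)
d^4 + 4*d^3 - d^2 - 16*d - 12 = (d - 2)*(d + 1)*(d + 2)*(d + 3)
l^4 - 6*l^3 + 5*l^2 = l^2*(l - 5)*(l - 1)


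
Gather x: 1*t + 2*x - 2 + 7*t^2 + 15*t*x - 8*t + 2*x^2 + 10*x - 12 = 7*t^2 - 7*t + 2*x^2 + x*(15*t + 12) - 14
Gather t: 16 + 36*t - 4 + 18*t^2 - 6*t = 18*t^2 + 30*t + 12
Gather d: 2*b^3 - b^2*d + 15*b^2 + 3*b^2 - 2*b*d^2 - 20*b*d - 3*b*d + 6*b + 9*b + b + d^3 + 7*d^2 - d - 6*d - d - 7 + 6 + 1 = 2*b^3 + 18*b^2 + 16*b + d^3 + d^2*(7 - 2*b) + d*(-b^2 - 23*b - 8)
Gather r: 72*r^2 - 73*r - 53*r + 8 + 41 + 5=72*r^2 - 126*r + 54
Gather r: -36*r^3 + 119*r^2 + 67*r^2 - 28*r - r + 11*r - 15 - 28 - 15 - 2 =-36*r^3 + 186*r^2 - 18*r - 60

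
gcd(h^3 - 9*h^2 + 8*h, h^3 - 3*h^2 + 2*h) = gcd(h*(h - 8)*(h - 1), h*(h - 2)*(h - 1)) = h^2 - h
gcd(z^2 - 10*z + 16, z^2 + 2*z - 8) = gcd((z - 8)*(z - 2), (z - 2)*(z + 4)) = z - 2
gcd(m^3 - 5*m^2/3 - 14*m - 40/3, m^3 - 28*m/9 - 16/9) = m + 4/3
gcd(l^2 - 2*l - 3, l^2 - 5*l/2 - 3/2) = l - 3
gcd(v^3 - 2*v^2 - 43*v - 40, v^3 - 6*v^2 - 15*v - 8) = v^2 - 7*v - 8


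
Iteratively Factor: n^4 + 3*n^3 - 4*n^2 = (n)*(n^3 + 3*n^2 - 4*n) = n*(n + 4)*(n^2 - n) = n*(n - 1)*(n + 4)*(n)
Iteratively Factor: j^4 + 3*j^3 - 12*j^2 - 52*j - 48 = (j + 3)*(j^3 - 12*j - 16) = (j + 2)*(j + 3)*(j^2 - 2*j - 8) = (j + 2)^2*(j + 3)*(j - 4)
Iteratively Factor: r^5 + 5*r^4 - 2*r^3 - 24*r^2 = (r)*(r^4 + 5*r^3 - 2*r^2 - 24*r) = r^2*(r^3 + 5*r^2 - 2*r - 24) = r^2*(r + 4)*(r^2 + r - 6) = r^2*(r - 2)*(r + 4)*(r + 3)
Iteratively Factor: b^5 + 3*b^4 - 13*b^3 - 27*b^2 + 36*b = (b - 3)*(b^4 + 6*b^3 + 5*b^2 - 12*b) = (b - 3)*(b + 3)*(b^3 + 3*b^2 - 4*b) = b*(b - 3)*(b + 3)*(b^2 + 3*b - 4) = b*(b - 3)*(b + 3)*(b + 4)*(b - 1)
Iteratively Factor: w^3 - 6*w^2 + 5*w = (w)*(w^2 - 6*w + 5) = w*(w - 5)*(w - 1)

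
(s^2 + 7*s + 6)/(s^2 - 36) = (s + 1)/(s - 6)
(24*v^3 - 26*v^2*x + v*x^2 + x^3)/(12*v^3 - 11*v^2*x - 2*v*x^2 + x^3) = (6*v + x)/(3*v + x)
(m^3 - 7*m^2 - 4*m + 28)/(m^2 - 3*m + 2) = (m^2 - 5*m - 14)/(m - 1)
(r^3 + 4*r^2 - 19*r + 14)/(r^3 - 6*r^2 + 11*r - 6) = (r + 7)/(r - 3)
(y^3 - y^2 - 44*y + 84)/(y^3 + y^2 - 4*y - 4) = (y^2 + y - 42)/(y^2 + 3*y + 2)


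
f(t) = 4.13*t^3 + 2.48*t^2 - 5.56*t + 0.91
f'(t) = 12.39*t^2 + 4.96*t - 5.56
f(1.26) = 6.10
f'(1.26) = 20.36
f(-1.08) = 4.60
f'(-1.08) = 3.53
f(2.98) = 115.66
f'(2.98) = 119.25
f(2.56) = 72.22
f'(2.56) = 88.34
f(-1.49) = 1.04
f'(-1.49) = 14.56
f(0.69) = -0.39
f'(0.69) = 3.76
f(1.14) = 3.91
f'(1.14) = 16.20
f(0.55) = -0.71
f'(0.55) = 0.92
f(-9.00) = -2758.94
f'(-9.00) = 953.39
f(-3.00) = -71.60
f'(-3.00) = 91.07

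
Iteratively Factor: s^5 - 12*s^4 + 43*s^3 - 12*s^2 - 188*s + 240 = (s - 5)*(s^4 - 7*s^3 + 8*s^2 + 28*s - 48) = (s - 5)*(s - 4)*(s^3 - 3*s^2 - 4*s + 12) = (s - 5)*(s - 4)*(s + 2)*(s^2 - 5*s + 6) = (s - 5)*(s - 4)*(s - 2)*(s + 2)*(s - 3)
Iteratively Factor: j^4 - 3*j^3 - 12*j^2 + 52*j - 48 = (j - 3)*(j^3 - 12*j + 16) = (j - 3)*(j + 4)*(j^2 - 4*j + 4) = (j - 3)*(j - 2)*(j + 4)*(j - 2)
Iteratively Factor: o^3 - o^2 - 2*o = (o)*(o^2 - o - 2) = o*(o - 2)*(o + 1)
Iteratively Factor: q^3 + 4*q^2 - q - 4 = (q + 1)*(q^2 + 3*q - 4) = (q + 1)*(q + 4)*(q - 1)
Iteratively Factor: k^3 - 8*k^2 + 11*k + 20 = (k - 4)*(k^2 - 4*k - 5) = (k - 4)*(k + 1)*(k - 5)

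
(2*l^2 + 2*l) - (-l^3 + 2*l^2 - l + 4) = l^3 + 3*l - 4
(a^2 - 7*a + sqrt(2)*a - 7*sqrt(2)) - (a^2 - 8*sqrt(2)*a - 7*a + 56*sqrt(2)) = 9*sqrt(2)*a - 63*sqrt(2)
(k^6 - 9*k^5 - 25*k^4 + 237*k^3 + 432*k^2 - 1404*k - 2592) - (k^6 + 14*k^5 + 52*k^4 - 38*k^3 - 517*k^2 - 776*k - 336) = -23*k^5 - 77*k^4 + 275*k^3 + 949*k^2 - 628*k - 2256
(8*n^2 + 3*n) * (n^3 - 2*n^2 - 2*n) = 8*n^5 - 13*n^4 - 22*n^3 - 6*n^2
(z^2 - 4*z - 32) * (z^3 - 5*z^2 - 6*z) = z^5 - 9*z^4 - 18*z^3 + 184*z^2 + 192*z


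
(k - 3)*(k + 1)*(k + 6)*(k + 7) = k^4 + 11*k^3 + 13*k^2 - 123*k - 126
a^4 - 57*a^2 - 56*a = a*(a - 8)*(a + 1)*(a + 7)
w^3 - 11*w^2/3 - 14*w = w*(w - 6)*(w + 7/3)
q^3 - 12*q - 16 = (q - 4)*(q + 2)^2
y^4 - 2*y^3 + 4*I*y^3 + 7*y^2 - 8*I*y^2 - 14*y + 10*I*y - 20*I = (y - 2)*(y - 2*I)*(y + I)*(y + 5*I)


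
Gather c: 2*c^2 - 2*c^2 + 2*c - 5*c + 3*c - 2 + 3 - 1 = 0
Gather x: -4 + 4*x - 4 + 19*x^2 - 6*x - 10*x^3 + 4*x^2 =-10*x^3 + 23*x^2 - 2*x - 8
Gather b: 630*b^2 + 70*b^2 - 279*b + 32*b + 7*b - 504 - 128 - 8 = 700*b^2 - 240*b - 640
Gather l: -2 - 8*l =-8*l - 2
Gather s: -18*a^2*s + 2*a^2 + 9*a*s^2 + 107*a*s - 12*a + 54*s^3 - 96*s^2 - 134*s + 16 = 2*a^2 - 12*a + 54*s^3 + s^2*(9*a - 96) + s*(-18*a^2 + 107*a - 134) + 16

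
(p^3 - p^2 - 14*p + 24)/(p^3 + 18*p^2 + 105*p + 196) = (p^2 - 5*p + 6)/(p^2 + 14*p + 49)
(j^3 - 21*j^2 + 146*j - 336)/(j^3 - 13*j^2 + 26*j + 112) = (j - 6)/(j + 2)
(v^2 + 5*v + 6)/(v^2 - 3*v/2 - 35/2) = 2*(v^2 + 5*v + 6)/(2*v^2 - 3*v - 35)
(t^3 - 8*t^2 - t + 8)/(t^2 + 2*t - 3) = (t^2 - 7*t - 8)/(t + 3)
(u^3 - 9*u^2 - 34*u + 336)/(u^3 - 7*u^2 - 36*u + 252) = (u - 8)/(u - 6)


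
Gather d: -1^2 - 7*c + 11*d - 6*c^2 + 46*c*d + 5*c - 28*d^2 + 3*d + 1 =-6*c^2 - 2*c - 28*d^2 + d*(46*c + 14)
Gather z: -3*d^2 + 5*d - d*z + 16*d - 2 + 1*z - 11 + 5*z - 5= -3*d^2 + 21*d + z*(6 - d) - 18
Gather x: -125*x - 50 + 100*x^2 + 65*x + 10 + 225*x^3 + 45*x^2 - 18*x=225*x^3 + 145*x^2 - 78*x - 40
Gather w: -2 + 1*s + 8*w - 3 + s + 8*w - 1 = 2*s + 16*w - 6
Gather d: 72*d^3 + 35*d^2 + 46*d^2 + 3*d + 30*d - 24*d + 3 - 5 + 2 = 72*d^3 + 81*d^2 + 9*d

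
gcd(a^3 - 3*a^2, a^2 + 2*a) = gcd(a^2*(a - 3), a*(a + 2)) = a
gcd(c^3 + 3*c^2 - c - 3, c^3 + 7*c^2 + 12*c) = c + 3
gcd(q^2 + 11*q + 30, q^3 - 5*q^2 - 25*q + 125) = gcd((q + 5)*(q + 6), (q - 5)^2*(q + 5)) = q + 5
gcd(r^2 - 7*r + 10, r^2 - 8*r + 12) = r - 2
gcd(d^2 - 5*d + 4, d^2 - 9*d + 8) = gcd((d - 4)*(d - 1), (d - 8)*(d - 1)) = d - 1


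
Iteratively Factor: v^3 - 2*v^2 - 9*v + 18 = (v + 3)*(v^2 - 5*v + 6) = (v - 3)*(v + 3)*(v - 2)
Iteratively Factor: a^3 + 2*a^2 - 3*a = (a + 3)*(a^2 - a) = (a - 1)*(a + 3)*(a)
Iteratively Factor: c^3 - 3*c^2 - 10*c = (c - 5)*(c^2 + 2*c) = (c - 5)*(c + 2)*(c)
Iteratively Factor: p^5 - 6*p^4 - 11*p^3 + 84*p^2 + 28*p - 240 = (p + 3)*(p^4 - 9*p^3 + 16*p^2 + 36*p - 80) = (p - 5)*(p + 3)*(p^3 - 4*p^2 - 4*p + 16) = (p - 5)*(p + 2)*(p + 3)*(p^2 - 6*p + 8) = (p - 5)*(p - 4)*(p + 2)*(p + 3)*(p - 2)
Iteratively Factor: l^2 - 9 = (l + 3)*(l - 3)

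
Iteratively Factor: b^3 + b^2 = (b + 1)*(b^2) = b*(b + 1)*(b)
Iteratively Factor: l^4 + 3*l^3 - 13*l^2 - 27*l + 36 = (l - 1)*(l^3 + 4*l^2 - 9*l - 36) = (l - 1)*(l + 3)*(l^2 + l - 12) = (l - 3)*(l - 1)*(l + 3)*(l + 4)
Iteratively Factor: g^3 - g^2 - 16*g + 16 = (g - 4)*(g^2 + 3*g - 4) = (g - 4)*(g + 4)*(g - 1)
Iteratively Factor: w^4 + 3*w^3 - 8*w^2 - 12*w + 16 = (w + 4)*(w^3 - w^2 - 4*w + 4) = (w - 1)*(w + 4)*(w^2 - 4) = (w - 2)*(w - 1)*(w + 4)*(w + 2)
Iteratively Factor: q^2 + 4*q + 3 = (q + 1)*(q + 3)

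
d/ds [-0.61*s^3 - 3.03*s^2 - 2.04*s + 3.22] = -1.83*s^2 - 6.06*s - 2.04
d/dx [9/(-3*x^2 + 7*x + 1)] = 9*(6*x - 7)/(-3*x^2 + 7*x + 1)^2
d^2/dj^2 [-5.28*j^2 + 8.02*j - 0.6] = -10.5600000000000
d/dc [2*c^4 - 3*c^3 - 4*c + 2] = 8*c^3 - 9*c^2 - 4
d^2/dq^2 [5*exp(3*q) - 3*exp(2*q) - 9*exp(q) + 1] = (45*exp(2*q) - 12*exp(q) - 9)*exp(q)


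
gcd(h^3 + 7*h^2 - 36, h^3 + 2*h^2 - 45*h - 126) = h^2 + 9*h + 18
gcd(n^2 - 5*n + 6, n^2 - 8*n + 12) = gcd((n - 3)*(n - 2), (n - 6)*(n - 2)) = n - 2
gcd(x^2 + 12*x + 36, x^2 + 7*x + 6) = x + 6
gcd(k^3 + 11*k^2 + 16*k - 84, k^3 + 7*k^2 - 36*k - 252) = k^2 + 13*k + 42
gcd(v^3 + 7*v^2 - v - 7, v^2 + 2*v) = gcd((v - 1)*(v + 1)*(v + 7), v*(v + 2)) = 1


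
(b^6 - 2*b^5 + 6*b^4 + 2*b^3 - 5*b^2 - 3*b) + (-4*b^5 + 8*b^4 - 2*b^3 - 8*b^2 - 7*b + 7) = b^6 - 6*b^5 + 14*b^4 - 13*b^2 - 10*b + 7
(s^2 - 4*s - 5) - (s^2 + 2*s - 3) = -6*s - 2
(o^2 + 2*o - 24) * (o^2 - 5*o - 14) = o^4 - 3*o^3 - 48*o^2 + 92*o + 336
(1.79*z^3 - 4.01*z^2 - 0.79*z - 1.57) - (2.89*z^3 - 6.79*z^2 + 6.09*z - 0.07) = -1.1*z^3 + 2.78*z^2 - 6.88*z - 1.5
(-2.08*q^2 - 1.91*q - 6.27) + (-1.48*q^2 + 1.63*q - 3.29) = -3.56*q^2 - 0.28*q - 9.56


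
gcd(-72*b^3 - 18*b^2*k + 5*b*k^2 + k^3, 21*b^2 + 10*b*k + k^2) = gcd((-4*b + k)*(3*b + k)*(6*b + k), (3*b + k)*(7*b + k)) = 3*b + k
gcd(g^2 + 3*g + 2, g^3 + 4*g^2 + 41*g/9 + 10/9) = g + 2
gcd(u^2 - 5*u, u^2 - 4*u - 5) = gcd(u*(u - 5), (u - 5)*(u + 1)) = u - 5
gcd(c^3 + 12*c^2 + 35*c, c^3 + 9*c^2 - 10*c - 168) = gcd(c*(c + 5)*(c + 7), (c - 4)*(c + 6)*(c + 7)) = c + 7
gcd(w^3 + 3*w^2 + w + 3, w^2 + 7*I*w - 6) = w + I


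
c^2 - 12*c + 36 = (c - 6)^2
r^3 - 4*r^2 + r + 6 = (r - 3)*(r - 2)*(r + 1)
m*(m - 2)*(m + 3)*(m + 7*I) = m^4 + m^3 + 7*I*m^3 - 6*m^2 + 7*I*m^2 - 42*I*m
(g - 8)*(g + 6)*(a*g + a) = a*g^3 - a*g^2 - 50*a*g - 48*a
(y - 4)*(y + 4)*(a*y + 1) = a*y^3 - 16*a*y + y^2 - 16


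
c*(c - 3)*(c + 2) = c^3 - c^2 - 6*c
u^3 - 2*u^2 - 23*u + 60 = (u - 4)*(u - 3)*(u + 5)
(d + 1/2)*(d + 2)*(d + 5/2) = d^3 + 5*d^2 + 29*d/4 + 5/2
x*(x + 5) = x^2 + 5*x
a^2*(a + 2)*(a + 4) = a^4 + 6*a^3 + 8*a^2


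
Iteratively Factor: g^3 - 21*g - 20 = (g + 1)*(g^2 - g - 20) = (g - 5)*(g + 1)*(g + 4)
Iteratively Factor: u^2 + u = (u)*(u + 1)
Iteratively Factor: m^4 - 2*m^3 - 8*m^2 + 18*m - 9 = (m - 3)*(m^3 + m^2 - 5*m + 3) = (m - 3)*(m - 1)*(m^2 + 2*m - 3) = (m - 3)*(m - 1)^2*(m + 3)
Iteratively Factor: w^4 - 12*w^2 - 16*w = (w + 2)*(w^3 - 2*w^2 - 8*w) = (w - 4)*(w + 2)*(w^2 + 2*w) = (w - 4)*(w + 2)^2*(w)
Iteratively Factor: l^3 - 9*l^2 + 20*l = (l - 4)*(l^2 - 5*l) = (l - 5)*(l - 4)*(l)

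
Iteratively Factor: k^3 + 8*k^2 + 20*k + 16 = (k + 2)*(k^2 + 6*k + 8) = (k + 2)*(k + 4)*(k + 2)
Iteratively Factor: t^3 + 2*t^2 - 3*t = (t - 1)*(t^2 + 3*t) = t*(t - 1)*(t + 3)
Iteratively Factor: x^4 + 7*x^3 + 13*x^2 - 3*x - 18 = (x + 3)*(x^3 + 4*x^2 + x - 6) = (x + 2)*(x + 3)*(x^2 + 2*x - 3) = (x + 2)*(x + 3)^2*(x - 1)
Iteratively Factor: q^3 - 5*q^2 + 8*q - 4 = (q - 2)*(q^2 - 3*q + 2) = (q - 2)*(q - 1)*(q - 2)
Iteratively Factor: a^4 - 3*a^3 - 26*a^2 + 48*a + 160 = (a + 2)*(a^3 - 5*a^2 - 16*a + 80) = (a - 5)*(a + 2)*(a^2 - 16) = (a - 5)*(a + 2)*(a + 4)*(a - 4)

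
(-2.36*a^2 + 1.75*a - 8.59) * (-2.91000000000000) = 6.8676*a^2 - 5.0925*a + 24.9969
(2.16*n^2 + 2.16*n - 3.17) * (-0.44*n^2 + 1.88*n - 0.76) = -0.9504*n^4 + 3.1104*n^3 + 3.814*n^2 - 7.6012*n + 2.4092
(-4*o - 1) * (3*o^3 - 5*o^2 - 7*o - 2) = -12*o^4 + 17*o^3 + 33*o^2 + 15*o + 2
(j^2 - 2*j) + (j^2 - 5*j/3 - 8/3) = 2*j^2 - 11*j/3 - 8/3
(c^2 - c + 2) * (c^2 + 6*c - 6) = c^4 + 5*c^3 - 10*c^2 + 18*c - 12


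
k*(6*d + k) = 6*d*k + k^2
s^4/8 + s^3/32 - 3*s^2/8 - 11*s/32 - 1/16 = (s/4 + 1/4)*(s/2 + 1/2)*(s - 2)*(s + 1/4)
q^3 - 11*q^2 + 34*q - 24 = (q - 6)*(q - 4)*(q - 1)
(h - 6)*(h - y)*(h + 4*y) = h^3 + 3*h^2*y - 6*h^2 - 4*h*y^2 - 18*h*y + 24*y^2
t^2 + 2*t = t*(t + 2)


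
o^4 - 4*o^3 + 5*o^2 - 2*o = o*(o - 2)*(o - 1)^2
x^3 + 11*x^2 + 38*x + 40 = (x + 2)*(x + 4)*(x + 5)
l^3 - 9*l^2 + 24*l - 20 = (l - 5)*(l - 2)^2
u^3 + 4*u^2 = u^2*(u + 4)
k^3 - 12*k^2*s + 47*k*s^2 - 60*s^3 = (k - 5*s)*(k - 4*s)*(k - 3*s)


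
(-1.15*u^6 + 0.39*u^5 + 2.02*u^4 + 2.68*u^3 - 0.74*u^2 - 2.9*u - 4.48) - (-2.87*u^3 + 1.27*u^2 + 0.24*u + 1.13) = -1.15*u^6 + 0.39*u^5 + 2.02*u^4 + 5.55*u^3 - 2.01*u^2 - 3.14*u - 5.61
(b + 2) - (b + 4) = -2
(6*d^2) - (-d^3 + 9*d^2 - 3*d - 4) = d^3 - 3*d^2 + 3*d + 4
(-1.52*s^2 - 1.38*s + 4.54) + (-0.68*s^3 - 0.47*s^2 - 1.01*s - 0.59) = -0.68*s^3 - 1.99*s^2 - 2.39*s + 3.95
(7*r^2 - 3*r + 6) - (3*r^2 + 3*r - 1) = 4*r^2 - 6*r + 7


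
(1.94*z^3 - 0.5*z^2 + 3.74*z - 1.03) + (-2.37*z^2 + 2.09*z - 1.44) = 1.94*z^3 - 2.87*z^2 + 5.83*z - 2.47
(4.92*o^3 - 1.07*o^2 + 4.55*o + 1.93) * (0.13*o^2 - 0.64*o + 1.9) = 0.6396*o^5 - 3.2879*o^4 + 10.6243*o^3 - 4.6941*o^2 + 7.4098*o + 3.667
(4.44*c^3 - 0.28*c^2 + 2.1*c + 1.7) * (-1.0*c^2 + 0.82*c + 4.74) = -4.44*c^5 + 3.9208*c^4 + 18.716*c^3 - 1.3052*c^2 + 11.348*c + 8.058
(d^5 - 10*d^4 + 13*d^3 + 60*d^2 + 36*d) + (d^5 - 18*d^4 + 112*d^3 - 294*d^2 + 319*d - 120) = 2*d^5 - 28*d^4 + 125*d^3 - 234*d^2 + 355*d - 120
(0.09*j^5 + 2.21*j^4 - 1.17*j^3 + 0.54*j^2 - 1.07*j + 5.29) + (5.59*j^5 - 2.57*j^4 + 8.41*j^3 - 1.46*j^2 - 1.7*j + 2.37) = 5.68*j^5 - 0.36*j^4 + 7.24*j^3 - 0.92*j^2 - 2.77*j + 7.66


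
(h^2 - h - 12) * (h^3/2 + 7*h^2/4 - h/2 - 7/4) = h^5/2 + 5*h^4/4 - 33*h^3/4 - 89*h^2/4 + 31*h/4 + 21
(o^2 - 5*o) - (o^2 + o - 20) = 20 - 6*o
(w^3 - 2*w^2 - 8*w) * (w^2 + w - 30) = w^5 - w^4 - 40*w^3 + 52*w^2 + 240*w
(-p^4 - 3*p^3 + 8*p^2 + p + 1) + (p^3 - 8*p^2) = -p^4 - 2*p^3 + p + 1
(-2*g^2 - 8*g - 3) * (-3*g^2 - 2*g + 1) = 6*g^4 + 28*g^3 + 23*g^2 - 2*g - 3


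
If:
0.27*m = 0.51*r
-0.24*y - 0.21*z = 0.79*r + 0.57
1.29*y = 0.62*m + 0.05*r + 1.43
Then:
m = -0.389965705576019*z - 1.55252127524451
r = -0.206452432363775*z - 0.821923028070621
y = 0.330496634065794 - 0.195427410135908*z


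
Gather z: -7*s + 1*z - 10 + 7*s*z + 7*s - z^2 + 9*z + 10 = -z^2 + z*(7*s + 10)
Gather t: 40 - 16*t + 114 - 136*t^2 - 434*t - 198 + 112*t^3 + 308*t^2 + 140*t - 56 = 112*t^3 + 172*t^2 - 310*t - 100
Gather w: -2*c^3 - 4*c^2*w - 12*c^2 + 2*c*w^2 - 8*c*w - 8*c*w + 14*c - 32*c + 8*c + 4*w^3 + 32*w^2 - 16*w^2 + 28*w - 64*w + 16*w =-2*c^3 - 12*c^2 - 10*c + 4*w^3 + w^2*(2*c + 16) + w*(-4*c^2 - 16*c - 20)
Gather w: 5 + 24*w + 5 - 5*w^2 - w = -5*w^2 + 23*w + 10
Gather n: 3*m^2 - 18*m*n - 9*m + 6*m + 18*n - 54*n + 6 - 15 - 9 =3*m^2 - 3*m + n*(-18*m - 36) - 18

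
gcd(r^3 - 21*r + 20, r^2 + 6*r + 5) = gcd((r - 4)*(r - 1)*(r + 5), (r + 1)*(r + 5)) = r + 5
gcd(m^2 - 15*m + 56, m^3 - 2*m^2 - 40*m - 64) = m - 8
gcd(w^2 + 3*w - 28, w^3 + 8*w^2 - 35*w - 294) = w + 7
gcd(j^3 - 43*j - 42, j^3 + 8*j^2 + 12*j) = j + 6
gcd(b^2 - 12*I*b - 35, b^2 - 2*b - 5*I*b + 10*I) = b - 5*I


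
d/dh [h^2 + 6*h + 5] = 2*h + 6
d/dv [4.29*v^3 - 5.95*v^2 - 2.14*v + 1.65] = 12.87*v^2 - 11.9*v - 2.14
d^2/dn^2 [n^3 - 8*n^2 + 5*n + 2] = 6*n - 16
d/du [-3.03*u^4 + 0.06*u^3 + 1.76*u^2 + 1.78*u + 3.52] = -12.12*u^3 + 0.18*u^2 + 3.52*u + 1.78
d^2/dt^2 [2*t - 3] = 0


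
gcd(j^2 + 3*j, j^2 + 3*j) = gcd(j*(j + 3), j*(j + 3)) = j^2 + 3*j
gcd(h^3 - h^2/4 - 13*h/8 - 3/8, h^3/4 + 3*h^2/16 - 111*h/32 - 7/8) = h + 1/4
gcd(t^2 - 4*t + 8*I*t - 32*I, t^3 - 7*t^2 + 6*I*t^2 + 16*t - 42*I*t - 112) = t + 8*I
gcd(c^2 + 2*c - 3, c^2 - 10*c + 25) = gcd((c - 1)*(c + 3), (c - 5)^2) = 1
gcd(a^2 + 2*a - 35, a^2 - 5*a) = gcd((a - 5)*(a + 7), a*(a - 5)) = a - 5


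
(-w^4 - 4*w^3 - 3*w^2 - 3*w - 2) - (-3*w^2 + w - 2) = -w^4 - 4*w^3 - 4*w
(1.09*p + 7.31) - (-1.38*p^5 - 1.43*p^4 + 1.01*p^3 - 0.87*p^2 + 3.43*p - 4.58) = 1.38*p^5 + 1.43*p^4 - 1.01*p^3 + 0.87*p^2 - 2.34*p + 11.89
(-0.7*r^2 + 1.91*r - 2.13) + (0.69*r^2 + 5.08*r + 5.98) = -0.01*r^2 + 6.99*r + 3.85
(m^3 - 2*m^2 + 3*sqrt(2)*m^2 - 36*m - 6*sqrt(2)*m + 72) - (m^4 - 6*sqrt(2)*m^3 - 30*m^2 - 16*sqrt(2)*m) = -m^4 + m^3 + 6*sqrt(2)*m^3 + 3*sqrt(2)*m^2 + 28*m^2 - 36*m + 10*sqrt(2)*m + 72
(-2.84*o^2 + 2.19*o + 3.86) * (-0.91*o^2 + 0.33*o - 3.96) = 2.5844*o^4 - 2.9301*o^3 + 8.4565*o^2 - 7.3986*o - 15.2856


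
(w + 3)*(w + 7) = w^2 + 10*w + 21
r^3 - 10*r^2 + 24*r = r*(r - 6)*(r - 4)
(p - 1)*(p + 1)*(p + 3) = p^3 + 3*p^2 - p - 3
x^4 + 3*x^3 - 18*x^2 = x^2*(x - 3)*(x + 6)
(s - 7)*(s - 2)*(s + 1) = s^3 - 8*s^2 + 5*s + 14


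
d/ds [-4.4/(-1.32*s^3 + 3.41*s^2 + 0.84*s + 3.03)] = (-17.424*s^2 + 30.008*s + 3.696)/(-1.32*s^3 + 3.41*s^2 + 0.84*s + 3.03)^2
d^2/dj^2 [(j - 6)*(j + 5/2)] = 2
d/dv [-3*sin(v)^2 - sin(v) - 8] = -(6*sin(v) + 1)*cos(v)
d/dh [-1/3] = 0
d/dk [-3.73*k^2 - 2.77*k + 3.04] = -7.46*k - 2.77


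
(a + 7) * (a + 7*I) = a^2 + 7*a + 7*I*a + 49*I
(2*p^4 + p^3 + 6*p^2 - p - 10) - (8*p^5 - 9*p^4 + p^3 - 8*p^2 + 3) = -8*p^5 + 11*p^4 + 14*p^2 - p - 13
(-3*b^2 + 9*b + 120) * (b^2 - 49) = -3*b^4 + 9*b^3 + 267*b^2 - 441*b - 5880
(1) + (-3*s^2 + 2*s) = -3*s^2 + 2*s + 1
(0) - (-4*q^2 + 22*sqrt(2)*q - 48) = 4*q^2 - 22*sqrt(2)*q + 48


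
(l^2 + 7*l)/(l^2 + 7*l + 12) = l*(l + 7)/(l^2 + 7*l + 12)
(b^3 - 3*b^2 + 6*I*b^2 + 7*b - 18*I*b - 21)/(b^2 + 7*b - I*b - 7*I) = (b^2 + b*(-3 + 7*I) - 21*I)/(b + 7)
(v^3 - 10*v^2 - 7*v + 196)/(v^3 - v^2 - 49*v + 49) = (v^2 - 3*v - 28)/(v^2 + 6*v - 7)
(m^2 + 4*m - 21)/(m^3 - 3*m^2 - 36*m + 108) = (m + 7)/(m^2 - 36)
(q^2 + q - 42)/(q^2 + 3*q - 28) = (q - 6)/(q - 4)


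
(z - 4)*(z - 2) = z^2 - 6*z + 8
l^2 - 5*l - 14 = (l - 7)*(l + 2)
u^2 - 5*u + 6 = (u - 3)*(u - 2)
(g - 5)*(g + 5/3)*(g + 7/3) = g^3 - g^2 - 145*g/9 - 175/9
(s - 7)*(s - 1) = s^2 - 8*s + 7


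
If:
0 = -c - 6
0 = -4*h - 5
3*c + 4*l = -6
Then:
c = -6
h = -5/4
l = 3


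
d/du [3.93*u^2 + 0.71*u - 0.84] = 7.86*u + 0.71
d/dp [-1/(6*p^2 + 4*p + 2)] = (3*p + 1)/(3*p^2 + 2*p + 1)^2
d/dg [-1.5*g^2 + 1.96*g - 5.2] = 1.96 - 3.0*g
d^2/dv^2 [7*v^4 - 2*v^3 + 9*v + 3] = 12*v*(7*v - 1)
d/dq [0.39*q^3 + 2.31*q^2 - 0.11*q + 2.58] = 1.17*q^2 + 4.62*q - 0.11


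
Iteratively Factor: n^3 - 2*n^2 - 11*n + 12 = (n - 4)*(n^2 + 2*n - 3) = (n - 4)*(n - 1)*(n + 3)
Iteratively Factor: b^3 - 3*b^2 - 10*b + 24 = (b - 2)*(b^2 - b - 12) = (b - 4)*(b - 2)*(b + 3)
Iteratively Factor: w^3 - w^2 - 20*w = (w + 4)*(w^2 - 5*w) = (w - 5)*(w + 4)*(w)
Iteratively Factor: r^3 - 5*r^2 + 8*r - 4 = (r - 2)*(r^2 - 3*r + 2) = (r - 2)*(r - 1)*(r - 2)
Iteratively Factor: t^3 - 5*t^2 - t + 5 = (t - 1)*(t^2 - 4*t - 5) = (t - 1)*(t + 1)*(t - 5)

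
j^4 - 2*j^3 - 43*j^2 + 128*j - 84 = (j - 6)*(j - 2)*(j - 1)*(j + 7)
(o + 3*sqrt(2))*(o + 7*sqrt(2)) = o^2 + 10*sqrt(2)*o + 42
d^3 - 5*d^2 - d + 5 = (d - 5)*(d - 1)*(d + 1)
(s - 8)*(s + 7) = s^2 - s - 56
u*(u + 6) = u^2 + 6*u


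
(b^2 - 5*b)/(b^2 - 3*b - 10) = b/(b + 2)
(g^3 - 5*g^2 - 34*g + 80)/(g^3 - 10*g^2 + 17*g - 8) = (g^2 + 3*g - 10)/(g^2 - 2*g + 1)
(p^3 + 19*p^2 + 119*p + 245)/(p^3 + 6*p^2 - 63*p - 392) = (p + 5)/(p - 8)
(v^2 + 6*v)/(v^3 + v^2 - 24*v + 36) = v/(v^2 - 5*v + 6)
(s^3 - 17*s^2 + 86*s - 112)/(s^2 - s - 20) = (-s^3 + 17*s^2 - 86*s + 112)/(-s^2 + s + 20)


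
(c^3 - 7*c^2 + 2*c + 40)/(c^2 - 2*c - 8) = c - 5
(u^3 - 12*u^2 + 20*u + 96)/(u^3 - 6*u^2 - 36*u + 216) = (u^2 - 6*u - 16)/(u^2 - 36)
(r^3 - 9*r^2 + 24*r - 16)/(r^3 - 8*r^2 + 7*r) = (r^2 - 8*r + 16)/(r*(r - 7))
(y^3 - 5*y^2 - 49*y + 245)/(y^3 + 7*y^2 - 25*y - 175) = (y - 7)/(y + 5)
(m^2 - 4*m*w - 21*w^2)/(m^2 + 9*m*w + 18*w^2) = (m - 7*w)/(m + 6*w)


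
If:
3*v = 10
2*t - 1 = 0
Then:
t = 1/2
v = 10/3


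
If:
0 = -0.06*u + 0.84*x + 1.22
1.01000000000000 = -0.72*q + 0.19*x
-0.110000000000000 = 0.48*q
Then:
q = -0.23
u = 82.60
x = 4.45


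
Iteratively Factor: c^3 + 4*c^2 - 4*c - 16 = (c + 2)*(c^2 + 2*c - 8) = (c + 2)*(c + 4)*(c - 2)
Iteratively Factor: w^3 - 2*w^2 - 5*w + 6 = (w + 2)*(w^2 - 4*w + 3) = (w - 1)*(w + 2)*(w - 3)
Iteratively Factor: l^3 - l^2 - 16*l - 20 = (l + 2)*(l^2 - 3*l - 10) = (l + 2)^2*(l - 5)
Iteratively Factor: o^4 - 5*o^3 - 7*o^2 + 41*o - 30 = (o - 2)*(o^3 - 3*o^2 - 13*o + 15) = (o - 2)*(o + 3)*(o^2 - 6*o + 5) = (o - 5)*(o - 2)*(o + 3)*(o - 1)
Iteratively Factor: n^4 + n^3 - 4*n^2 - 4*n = (n)*(n^3 + n^2 - 4*n - 4) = n*(n + 1)*(n^2 - 4) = n*(n - 2)*(n + 1)*(n + 2)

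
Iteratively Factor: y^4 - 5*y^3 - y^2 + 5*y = (y - 5)*(y^3 - y) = (y - 5)*(y - 1)*(y^2 + y) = (y - 5)*(y - 1)*(y + 1)*(y)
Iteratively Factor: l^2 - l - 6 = (l + 2)*(l - 3)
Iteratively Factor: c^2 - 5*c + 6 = (c - 2)*(c - 3)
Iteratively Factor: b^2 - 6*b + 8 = (b - 4)*(b - 2)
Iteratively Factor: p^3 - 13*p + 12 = (p - 1)*(p^2 + p - 12) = (p - 1)*(p + 4)*(p - 3)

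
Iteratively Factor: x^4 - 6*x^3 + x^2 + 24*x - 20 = (x - 2)*(x^3 - 4*x^2 - 7*x + 10) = (x - 2)*(x - 1)*(x^2 - 3*x - 10) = (x - 5)*(x - 2)*(x - 1)*(x + 2)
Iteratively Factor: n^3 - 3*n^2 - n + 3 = (n - 1)*(n^2 - 2*n - 3) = (n - 1)*(n + 1)*(n - 3)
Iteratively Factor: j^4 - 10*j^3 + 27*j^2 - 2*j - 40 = (j - 2)*(j^3 - 8*j^2 + 11*j + 20) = (j - 2)*(j + 1)*(j^2 - 9*j + 20) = (j - 5)*(j - 2)*(j + 1)*(j - 4)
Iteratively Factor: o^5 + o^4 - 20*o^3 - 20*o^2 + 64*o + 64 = (o - 2)*(o^4 + 3*o^3 - 14*o^2 - 48*o - 32) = (o - 4)*(o - 2)*(o^3 + 7*o^2 + 14*o + 8) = (o - 4)*(o - 2)*(o + 2)*(o^2 + 5*o + 4) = (o - 4)*(o - 2)*(o + 2)*(o + 4)*(o + 1)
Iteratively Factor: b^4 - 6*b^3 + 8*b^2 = (b - 2)*(b^3 - 4*b^2) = b*(b - 2)*(b^2 - 4*b) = b*(b - 4)*(b - 2)*(b)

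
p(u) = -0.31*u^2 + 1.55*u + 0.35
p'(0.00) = 1.55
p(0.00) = 0.35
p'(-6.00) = 5.27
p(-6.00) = -20.11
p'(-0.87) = 2.09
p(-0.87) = -1.23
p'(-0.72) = 2.00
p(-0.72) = -0.93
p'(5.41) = -1.80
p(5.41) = -0.34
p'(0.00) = 1.55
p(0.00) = 0.35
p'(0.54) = 1.22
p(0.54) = 1.10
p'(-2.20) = 2.91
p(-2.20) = -4.56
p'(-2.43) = 3.06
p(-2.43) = -5.25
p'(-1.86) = 2.70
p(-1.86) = -3.61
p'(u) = 1.55 - 0.62*u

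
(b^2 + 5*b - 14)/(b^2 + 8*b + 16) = (b^2 + 5*b - 14)/(b^2 + 8*b + 16)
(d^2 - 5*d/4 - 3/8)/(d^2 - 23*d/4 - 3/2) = (d - 3/2)/(d - 6)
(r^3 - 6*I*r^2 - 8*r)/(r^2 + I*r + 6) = r*(r - 4*I)/(r + 3*I)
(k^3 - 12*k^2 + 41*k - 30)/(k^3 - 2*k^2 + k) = (k^2 - 11*k + 30)/(k*(k - 1))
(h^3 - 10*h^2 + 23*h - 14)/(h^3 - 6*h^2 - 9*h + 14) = (h - 2)/(h + 2)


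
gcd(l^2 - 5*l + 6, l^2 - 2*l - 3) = l - 3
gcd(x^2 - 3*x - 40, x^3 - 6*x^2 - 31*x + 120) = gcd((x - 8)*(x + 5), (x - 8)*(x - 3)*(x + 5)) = x^2 - 3*x - 40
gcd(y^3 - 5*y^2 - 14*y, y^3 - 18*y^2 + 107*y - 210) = y - 7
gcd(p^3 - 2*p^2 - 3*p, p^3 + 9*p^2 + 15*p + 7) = p + 1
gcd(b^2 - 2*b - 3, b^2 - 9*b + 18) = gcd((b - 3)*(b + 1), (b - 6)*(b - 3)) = b - 3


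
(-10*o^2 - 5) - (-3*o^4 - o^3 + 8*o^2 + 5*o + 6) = 3*o^4 + o^3 - 18*o^2 - 5*o - 11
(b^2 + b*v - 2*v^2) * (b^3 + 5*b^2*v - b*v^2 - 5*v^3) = b^5 + 6*b^4*v + 2*b^3*v^2 - 16*b^2*v^3 - 3*b*v^4 + 10*v^5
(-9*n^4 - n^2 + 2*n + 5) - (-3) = -9*n^4 - n^2 + 2*n + 8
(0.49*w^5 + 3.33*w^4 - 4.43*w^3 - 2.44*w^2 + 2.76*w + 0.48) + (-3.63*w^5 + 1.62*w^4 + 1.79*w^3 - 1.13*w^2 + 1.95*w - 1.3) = -3.14*w^5 + 4.95*w^4 - 2.64*w^3 - 3.57*w^2 + 4.71*w - 0.82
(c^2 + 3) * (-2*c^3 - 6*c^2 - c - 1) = -2*c^5 - 6*c^4 - 7*c^3 - 19*c^2 - 3*c - 3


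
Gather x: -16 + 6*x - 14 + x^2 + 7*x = x^2 + 13*x - 30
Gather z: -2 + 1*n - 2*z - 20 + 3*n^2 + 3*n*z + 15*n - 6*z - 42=3*n^2 + 16*n + z*(3*n - 8) - 64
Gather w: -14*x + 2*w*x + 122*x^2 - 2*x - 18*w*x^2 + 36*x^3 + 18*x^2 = w*(-18*x^2 + 2*x) + 36*x^3 + 140*x^2 - 16*x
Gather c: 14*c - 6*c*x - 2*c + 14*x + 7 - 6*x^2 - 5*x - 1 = c*(12 - 6*x) - 6*x^2 + 9*x + 6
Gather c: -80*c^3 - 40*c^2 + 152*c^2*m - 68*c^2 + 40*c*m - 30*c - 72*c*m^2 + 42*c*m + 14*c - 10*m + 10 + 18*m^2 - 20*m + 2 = -80*c^3 + c^2*(152*m - 108) + c*(-72*m^2 + 82*m - 16) + 18*m^2 - 30*m + 12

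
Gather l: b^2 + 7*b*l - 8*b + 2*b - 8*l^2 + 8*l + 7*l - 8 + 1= b^2 - 6*b - 8*l^2 + l*(7*b + 15) - 7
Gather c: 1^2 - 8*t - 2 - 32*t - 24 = -40*t - 25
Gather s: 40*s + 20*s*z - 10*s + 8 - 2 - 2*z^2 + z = s*(20*z + 30) - 2*z^2 + z + 6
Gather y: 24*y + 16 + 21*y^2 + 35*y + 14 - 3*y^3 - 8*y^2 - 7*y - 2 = -3*y^3 + 13*y^2 + 52*y + 28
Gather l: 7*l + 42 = 7*l + 42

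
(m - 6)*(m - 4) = m^2 - 10*m + 24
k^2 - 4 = (k - 2)*(k + 2)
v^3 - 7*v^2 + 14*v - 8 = (v - 4)*(v - 2)*(v - 1)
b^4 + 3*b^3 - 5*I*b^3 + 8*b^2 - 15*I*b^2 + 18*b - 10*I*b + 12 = (b + 1)*(b + 2)*(b - 6*I)*(b + I)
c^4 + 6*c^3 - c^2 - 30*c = c*(c - 2)*(c + 3)*(c + 5)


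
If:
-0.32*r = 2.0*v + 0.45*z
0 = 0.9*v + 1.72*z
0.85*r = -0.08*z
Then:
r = 0.00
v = 0.00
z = 0.00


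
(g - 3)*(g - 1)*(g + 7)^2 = g^4 + 10*g^3 - 4*g^2 - 154*g + 147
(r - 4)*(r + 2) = r^2 - 2*r - 8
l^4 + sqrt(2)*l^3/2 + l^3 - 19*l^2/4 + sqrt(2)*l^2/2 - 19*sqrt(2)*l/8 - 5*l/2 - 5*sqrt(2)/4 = (l - 2)*(l + 1/2)*(l + 5/2)*(l + sqrt(2)/2)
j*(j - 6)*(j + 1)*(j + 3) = j^4 - 2*j^3 - 21*j^2 - 18*j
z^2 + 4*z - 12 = (z - 2)*(z + 6)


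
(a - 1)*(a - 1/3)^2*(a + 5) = a^4 + 10*a^3/3 - 68*a^2/9 + 34*a/9 - 5/9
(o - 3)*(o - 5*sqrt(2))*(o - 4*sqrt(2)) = o^3 - 9*sqrt(2)*o^2 - 3*o^2 + 27*sqrt(2)*o + 40*o - 120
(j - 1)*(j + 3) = j^2 + 2*j - 3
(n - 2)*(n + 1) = n^2 - n - 2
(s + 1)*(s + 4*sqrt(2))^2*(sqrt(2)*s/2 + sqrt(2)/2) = sqrt(2)*s^4/2 + sqrt(2)*s^3 + 8*s^3 + 16*s^2 + 33*sqrt(2)*s^2/2 + 8*s + 32*sqrt(2)*s + 16*sqrt(2)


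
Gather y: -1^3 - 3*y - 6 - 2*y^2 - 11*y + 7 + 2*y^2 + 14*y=0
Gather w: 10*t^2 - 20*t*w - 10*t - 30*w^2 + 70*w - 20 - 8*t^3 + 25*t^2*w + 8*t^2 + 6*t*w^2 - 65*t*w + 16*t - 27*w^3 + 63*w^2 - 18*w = -8*t^3 + 18*t^2 + 6*t - 27*w^3 + w^2*(6*t + 33) + w*(25*t^2 - 85*t + 52) - 20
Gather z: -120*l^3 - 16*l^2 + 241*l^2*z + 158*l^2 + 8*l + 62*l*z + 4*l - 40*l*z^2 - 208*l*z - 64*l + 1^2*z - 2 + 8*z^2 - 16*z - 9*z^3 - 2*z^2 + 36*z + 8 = -120*l^3 + 142*l^2 - 52*l - 9*z^3 + z^2*(6 - 40*l) + z*(241*l^2 - 146*l + 21) + 6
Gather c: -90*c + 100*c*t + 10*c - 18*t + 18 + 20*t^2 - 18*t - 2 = c*(100*t - 80) + 20*t^2 - 36*t + 16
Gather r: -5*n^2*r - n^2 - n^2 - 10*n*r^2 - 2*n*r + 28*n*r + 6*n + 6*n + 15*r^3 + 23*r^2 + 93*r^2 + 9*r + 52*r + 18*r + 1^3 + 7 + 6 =-2*n^2 + 12*n + 15*r^3 + r^2*(116 - 10*n) + r*(-5*n^2 + 26*n + 79) + 14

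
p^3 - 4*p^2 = p^2*(p - 4)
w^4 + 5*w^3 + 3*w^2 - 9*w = w*(w - 1)*(w + 3)^2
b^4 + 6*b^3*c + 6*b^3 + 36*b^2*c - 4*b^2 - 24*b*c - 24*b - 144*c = (b - 2)*(b + 2)*(b + 6)*(b + 6*c)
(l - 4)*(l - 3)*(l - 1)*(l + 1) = l^4 - 7*l^3 + 11*l^2 + 7*l - 12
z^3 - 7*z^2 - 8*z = z*(z - 8)*(z + 1)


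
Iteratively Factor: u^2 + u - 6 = (u - 2)*(u + 3)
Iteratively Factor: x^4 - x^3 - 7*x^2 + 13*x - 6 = (x + 3)*(x^3 - 4*x^2 + 5*x - 2) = (x - 1)*(x + 3)*(x^2 - 3*x + 2) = (x - 1)^2*(x + 3)*(x - 2)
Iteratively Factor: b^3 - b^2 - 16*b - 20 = (b - 5)*(b^2 + 4*b + 4) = (b - 5)*(b + 2)*(b + 2)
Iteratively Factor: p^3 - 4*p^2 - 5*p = (p + 1)*(p^2 - 5*p) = (p - 5)*(p + 1)*(p)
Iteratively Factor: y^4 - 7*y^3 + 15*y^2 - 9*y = (y - 3)*(y^3 - 4*y^2 + 3*y) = (y - 3)^2*(y^2 - y) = y*(y - 3)^2*(y - 1)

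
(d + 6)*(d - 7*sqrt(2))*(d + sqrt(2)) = d^3 - 6*sqrt(2)*d^2 + 6*d^2 - 36*sqrt(2)*d - 14*d - 84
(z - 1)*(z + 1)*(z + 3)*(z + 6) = z^4 + 9*z^3 + 17*z^2 - 9*z - 18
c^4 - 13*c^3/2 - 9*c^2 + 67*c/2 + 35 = (c - 7)*(c - 5/2)*(c + 1)*(c + 2)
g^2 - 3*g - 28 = (g - 7)*(g + 4)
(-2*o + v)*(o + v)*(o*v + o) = -2*o^3*v - 2*o^3 - o^2*v^2 - o^2*v + o*v^3 + o*v^2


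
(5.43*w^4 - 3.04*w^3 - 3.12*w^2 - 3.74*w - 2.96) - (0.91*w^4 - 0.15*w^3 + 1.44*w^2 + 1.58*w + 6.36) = 4.52*w^4 - 2.89*w^3 - 4.56*w^2 - 5.32*w - 9.32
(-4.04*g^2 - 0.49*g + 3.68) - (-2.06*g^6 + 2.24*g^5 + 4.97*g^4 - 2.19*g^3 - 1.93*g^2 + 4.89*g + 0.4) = 2.06*g^6 - 2.24*g^5 - 4.97*g^4 + 2.19*g^3 - 2.11*g^2 - 5.38*g + 3.28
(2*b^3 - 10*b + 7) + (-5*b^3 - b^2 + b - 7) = -3*b^3 - b^2 - 9*b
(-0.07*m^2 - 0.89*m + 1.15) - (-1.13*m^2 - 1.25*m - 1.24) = 1.06*m^2 + 0.36*m + 2.39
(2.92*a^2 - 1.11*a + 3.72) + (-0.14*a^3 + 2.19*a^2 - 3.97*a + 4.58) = -0.14*a^3 + 5.11*a^2 - 5.08*a + 8.3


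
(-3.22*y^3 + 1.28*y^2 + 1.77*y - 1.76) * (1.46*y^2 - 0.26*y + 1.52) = -4.7012*y^5 + 2.706*y^4 - 2.643*y^3 - 1.0842*y^2 + 3.148*y - 2.6752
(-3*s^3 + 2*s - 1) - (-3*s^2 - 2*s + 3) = -3*s^3 + 3*s^2 + 4*s - 4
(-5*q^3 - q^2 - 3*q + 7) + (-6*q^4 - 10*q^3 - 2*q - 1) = -6*q^4 - 15*q^3 - q^2 - 5*q + 6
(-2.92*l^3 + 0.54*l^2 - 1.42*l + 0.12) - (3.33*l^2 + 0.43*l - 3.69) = -2.92*l^3 - 2.79*l^2 - 1.85*l + 3.81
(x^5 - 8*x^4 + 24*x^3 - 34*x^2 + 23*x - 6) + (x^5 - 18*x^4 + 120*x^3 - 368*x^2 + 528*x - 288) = 2*x^5 - 26*x^4 + 144*x^3 - 402*x^2 + 551*x - 294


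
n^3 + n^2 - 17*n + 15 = (n - 3)*(n - 1)*(n + 5)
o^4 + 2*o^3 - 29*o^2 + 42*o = o*(o - 3)*(o - 2)*(o + 7)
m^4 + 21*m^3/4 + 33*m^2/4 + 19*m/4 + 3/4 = (m + 1/4)*(m + 1)^2*(m + 3)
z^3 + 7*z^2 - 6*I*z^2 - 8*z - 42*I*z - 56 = (z + 7)*(z - 4*I)*(z - 2*I)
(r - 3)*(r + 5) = r^2 + 2*r - 15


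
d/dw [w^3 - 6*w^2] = 3*w*(w - 4)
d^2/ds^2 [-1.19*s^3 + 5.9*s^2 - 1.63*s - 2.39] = 11.8 - 7.14*s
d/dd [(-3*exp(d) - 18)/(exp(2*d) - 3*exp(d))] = 3*(exp(2*d) + 12*exp(d) - 18)*exp(-d)/(exp(2*d) - 6*exp(d) + 9)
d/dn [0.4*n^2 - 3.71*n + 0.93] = 0.8*n - 3.71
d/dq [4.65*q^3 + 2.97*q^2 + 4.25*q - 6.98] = 13.95*q^2 + 5.94*q + 4.25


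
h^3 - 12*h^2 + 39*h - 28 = (h - 7)*(h - 4)*(h - 1)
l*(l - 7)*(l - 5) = l^3 - 12*l^2 + 35*l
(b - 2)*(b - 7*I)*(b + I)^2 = b^4 - 2*b^3 - 5*I*b^3 + 13*b^2 + 10*I*b^2 - 26*b + 7*I*b - 14*I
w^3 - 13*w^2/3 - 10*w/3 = w*(w - 5)*(w + 2/3)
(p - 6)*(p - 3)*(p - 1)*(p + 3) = p^4 - 7*p^3 - 3*p^2 + 63*p - 54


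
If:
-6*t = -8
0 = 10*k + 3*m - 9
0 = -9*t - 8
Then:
No Solution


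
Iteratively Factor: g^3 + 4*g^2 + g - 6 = (g + 2)*(g^2 + 2*g - 3) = (g - 1)*(g + 2)*(g + 3)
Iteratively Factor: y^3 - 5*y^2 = (y - 5)*(y^2) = y*(y - 5)*(y)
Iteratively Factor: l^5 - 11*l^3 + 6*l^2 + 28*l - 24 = (l - 1)*(l^4 + l^3 - 10*l^2 - 4*l + 24) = (l - 1)*(l + 2)*(l^3 - l^2 - 8*l + 12) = (l - 1)*(l + 2)*(l + 3)*(l^2 - 4*l + 4) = (l - 2)*(l - 1)*(l + 2)*(l + 3)*(l - 2)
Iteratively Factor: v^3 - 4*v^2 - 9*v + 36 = (v - 3)*(v^2 - v - 12) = (v - 3)*(v + 3)*(v - 4)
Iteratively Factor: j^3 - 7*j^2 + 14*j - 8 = (j - 4)*(j^2 - 3*j + 2) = (j - 4)*(j - 1)*(j - 2)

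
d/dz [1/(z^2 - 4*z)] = 2*(2 - z)/(z^2*(z - 4)^2)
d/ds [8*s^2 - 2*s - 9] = 16*s - 2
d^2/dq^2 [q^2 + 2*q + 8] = 2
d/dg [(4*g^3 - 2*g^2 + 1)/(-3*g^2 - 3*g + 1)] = (-12*g^4 - 24*g^3 + 18*g^2 + 2*g + 3)/(9*g^4 + 18*g^3 + 3*g^2 - 6*g + 1)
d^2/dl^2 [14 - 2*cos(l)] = 2*cos(l)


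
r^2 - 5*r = r*(r - 5)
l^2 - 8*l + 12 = (l - 6)*(l - 2)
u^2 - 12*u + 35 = (u - 7)*(u - 5)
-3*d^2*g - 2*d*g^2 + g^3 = g*(-3*d + g)*(d + g)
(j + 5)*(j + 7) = j^2 + 12*j + 35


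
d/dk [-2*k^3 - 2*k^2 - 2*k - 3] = -6*k^2 - 4*k - 2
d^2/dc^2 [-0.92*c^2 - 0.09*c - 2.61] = -1.84000000000000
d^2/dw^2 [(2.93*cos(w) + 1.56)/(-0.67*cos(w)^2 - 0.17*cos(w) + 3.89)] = (0.0739049503256551*(1 - cos(w)^2)^2 + 0.0393957715763688*cos(w)^5 + 1.30955871411487*cos(w)^3 + 0.568471156147884*cos(w)^2 - 0.0454132192392511*cos(w) - 0.436241023549576)/(0.208074534161491*cos(w)^2 + 0.0527950310559006*cos(w) - 1.20807453416149)^3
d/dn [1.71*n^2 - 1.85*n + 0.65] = 3.42*n - 1.85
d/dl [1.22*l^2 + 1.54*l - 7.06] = 2.44*l + 1.54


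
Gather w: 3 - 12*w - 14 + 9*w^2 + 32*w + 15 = 9*w^2 + 20*w + 4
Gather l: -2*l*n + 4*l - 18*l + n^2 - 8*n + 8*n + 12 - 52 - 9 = l*(-2*n - 14) + n^2 - 49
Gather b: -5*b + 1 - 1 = -5*b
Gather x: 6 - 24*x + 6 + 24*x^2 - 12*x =24*x^2 - 36*x + 12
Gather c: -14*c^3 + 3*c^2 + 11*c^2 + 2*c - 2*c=-14*c^3 + 14*c^2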